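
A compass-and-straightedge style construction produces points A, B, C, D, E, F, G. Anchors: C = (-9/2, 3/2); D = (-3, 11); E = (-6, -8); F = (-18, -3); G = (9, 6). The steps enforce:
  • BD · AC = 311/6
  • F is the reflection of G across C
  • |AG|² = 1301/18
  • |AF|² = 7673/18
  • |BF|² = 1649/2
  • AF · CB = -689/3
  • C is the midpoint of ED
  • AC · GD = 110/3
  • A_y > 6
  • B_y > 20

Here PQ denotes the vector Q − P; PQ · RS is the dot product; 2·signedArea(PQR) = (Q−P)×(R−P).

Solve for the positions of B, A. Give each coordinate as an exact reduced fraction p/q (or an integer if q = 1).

A = (1/2, 37/6)
B = (-3/2, 41/2)

1. A_x = 1/2  [line 12·x + -5·y + 149/6 = 0 ∩ |AF|² = 7673/18]
2. A_y = 37/6  [line 12·x + -5·y + 149/6 = 0 ∩ |AF|² = 7673/18]
   → A = (1/2, 37/6)
3. B_x = -3/2  [BD · AC = 311/6 ∩ AF · CB = -689/3]
4. B_y = 41/2  [BD · AC = 311/6 ∩ AF · CB = -689/3]
   → B = (-3/2, 41/2)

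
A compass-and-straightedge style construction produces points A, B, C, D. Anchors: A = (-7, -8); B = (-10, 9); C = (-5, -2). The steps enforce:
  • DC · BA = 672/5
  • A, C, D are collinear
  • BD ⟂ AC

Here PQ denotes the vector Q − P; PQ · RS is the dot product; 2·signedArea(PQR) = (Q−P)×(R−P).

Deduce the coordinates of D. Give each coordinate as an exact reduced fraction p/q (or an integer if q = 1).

D = (-11/5, 32/5)

1. D_x = -11/5  [A, C, D are collinear ∩ BD ⟂ AC]
2. D_y = 32/5  [A, C, D are collinear ∩ BD ⟂ AC]
   → D = (-11/5, 32/5)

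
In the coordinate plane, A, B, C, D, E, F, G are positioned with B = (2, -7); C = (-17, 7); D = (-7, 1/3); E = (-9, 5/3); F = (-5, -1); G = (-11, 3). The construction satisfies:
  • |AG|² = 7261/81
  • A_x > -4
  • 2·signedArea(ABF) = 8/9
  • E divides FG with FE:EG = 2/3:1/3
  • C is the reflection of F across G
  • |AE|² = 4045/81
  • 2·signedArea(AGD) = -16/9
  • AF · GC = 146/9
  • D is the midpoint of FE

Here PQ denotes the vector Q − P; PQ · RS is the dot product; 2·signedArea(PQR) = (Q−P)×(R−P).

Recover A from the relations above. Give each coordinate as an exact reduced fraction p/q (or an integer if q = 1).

A = (-10/3, -23/9)

1. A_x = -10/3  [2·signedArea(ABF) = 8/9 ∩ AF · GC = 146/9]
2. A_y = -23/9  [2·signedArea(ABF) = 8/9 ∩ AF · GC = 146/9]
   → A = (-10/3, -23/9)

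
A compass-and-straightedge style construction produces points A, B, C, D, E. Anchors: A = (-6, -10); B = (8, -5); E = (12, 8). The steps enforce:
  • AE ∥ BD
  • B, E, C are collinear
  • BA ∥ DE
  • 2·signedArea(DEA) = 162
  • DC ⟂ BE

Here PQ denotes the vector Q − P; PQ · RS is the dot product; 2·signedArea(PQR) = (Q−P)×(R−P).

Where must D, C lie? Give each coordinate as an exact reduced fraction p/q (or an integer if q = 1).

C = (2704/185, 3053/185)
D = (26, 13)

1. D_x = 26  [BA ∥ DE ∩ AE ∥ BD]
2. D_y = 13  [BA ∥ DE ∩ AE ∥ BD]
   → D = (26, 13)
3. C_x = 2704/185  [B, E, C are collinear ∩ DC ⟂ BE]
4. C_y = 3053/185  [B, E, C are collinear ∩ DC ⟂ BE]
   → C = (2704/185, 3053/185)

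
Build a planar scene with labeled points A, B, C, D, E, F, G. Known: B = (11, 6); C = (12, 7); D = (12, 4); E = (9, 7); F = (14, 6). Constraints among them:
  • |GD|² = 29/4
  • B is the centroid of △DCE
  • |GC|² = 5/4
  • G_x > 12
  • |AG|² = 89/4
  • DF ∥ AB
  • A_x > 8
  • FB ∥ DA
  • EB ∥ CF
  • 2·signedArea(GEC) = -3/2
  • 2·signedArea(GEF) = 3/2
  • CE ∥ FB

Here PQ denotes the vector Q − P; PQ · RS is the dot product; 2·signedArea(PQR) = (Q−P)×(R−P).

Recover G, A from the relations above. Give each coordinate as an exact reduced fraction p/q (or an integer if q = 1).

A = (9, 4)
G = (13, 13/2)

1. G_x = 13  [2·signedArea(GEF) = 3/2 ∩ 2·signedArea(GEC) = -3/2]
2. G_y = 13/2  [2·signedArea(GEF) = 3/2 ∩ 2·signedArea(GEC) = -3/2]
   → G = (13, 13/2)
3. A_x = 9  [DF ∥ AB ∩ FB ∥ DA]
4. A_y = 4  [DF ∥ AB ∩ FB ∥ DA]
   → A = (9, 4)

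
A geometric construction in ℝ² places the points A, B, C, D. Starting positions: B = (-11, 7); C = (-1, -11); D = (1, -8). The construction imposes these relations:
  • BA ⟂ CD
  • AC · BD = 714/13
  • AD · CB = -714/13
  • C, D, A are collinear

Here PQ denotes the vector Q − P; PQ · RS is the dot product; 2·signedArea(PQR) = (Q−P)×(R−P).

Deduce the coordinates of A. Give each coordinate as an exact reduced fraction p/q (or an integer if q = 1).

A = (55/13, -41/13)

1. A_x = 55/13  [C, D, A are collinear ∩ BA ⟂ CD]
2. A_y = -41/13  [C, D, A are collinear ∩ BA ⟂ CD]
   → A = (55/13, -41/13)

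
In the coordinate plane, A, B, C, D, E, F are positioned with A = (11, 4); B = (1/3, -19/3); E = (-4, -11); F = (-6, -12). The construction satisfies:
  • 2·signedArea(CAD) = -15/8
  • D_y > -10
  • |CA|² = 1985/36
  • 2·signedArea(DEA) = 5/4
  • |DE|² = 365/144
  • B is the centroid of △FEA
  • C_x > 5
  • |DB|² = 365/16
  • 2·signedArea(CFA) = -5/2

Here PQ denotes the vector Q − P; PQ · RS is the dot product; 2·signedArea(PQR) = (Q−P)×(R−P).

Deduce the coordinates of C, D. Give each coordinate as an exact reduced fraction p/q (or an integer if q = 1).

C = (17/3, -7/6)
D = (-35/12, -59/6)

1. D_x = -35/12  [line -15·x + 15·y + 415/4 = 0 ∩ |DE|² = 365/144]
2. D_y = -59/6  [line -15·x + 15·y + 415/4 = 0 ∩ |DE|² = 365/144]
   → D = (-35/12, -59/6)
3. C_x = 17/3  [2·signedArea(CAD) = -15/8 ∩ 2·signedArea(CFA) = -5/2]
4. C_y = -7/6  [2·signedArea(CAD) = -15/8 ∩ 2·signedArea(CFA) = -5/2]
   → C = (17/3, -7/6)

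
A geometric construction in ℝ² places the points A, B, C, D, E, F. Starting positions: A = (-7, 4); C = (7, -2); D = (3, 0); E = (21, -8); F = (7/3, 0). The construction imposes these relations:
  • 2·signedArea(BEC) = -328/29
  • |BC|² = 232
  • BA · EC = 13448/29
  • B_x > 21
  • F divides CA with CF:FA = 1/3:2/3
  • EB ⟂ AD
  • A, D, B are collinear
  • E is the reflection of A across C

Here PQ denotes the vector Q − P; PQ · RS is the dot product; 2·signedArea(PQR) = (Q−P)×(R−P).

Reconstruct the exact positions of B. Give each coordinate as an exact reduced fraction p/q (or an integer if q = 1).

1. B_x = 617/29  [A, D, B are collinear ∩ EB ⟂ AD]
2. B_y = -212/29  [A, D, B are collinear ∩ EB ⟂ AD]
   → B = (617/29, -212/29)

B = (617/29, -212/29)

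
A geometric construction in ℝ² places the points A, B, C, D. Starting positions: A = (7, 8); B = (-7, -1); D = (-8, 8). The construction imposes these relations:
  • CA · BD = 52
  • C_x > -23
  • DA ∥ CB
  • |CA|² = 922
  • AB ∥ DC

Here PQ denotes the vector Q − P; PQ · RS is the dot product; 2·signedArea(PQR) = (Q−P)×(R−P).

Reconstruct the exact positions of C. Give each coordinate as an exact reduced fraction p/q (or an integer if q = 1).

1. C_x = -22  [DA ∥ CB ∩ AB ∥ DC]
2. C_y = -1  [DA ∥ CB ∩ AB ∥ DC]
   → C = (-22, -1)

C = (-22, -1)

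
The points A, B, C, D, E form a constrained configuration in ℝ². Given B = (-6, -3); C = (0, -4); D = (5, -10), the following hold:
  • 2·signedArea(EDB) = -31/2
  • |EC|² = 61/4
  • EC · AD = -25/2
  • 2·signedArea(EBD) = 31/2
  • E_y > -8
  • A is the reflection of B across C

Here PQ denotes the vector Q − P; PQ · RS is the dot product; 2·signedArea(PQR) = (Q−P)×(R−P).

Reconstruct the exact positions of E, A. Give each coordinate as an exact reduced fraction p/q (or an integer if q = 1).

A = (6, -5)
E = (5/2, -7)

1. A_x = 6  [A is the reflection of B across C]
2. A_y = -5  [A is the reflection of B across C]
   → A = (6, -5)
3. E_x = 5/2  [2·signedArea(EBD) = 31/2 ∩ EC · AD = -25/2]
4. E_y = -7  [2·signedArea(EBD) = 31/2 ∩ EC · AD = -25/2]
   → E = (5/2, -7)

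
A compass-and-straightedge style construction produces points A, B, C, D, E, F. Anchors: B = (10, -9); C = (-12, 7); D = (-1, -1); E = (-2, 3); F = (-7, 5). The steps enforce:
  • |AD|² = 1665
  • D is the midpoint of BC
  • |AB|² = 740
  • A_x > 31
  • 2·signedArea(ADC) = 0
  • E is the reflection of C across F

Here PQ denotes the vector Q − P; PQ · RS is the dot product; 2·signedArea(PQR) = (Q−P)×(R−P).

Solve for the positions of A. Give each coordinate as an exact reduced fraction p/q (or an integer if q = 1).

1. A_x = 32  [line -8·x + -11·y + -19 = 0 ∩ |AD|² = 1665]
2. A_y = -25  [line -8·x + -11·y + -19 = 0 ∩ |AD|² = 1665]
   → A = (32, -25)

A = (32, -25)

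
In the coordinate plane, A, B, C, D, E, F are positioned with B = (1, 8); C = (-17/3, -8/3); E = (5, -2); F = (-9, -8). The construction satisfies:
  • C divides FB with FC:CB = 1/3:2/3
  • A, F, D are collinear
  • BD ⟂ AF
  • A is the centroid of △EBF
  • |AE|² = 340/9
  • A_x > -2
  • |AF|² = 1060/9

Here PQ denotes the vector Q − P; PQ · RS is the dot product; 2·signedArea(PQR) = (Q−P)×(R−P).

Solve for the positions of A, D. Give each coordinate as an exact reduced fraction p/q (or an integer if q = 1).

1. A_x = -1  [A is the centroid of △EBF]
2. A_y = -2/3  [A is the centroid of △EBF]
   → A = (-1, -2/3)
3. D_x = 1167/265  [A, F, D are collinear ∩ BD ⟂ AF]
4. D_y = 1136/265  [A, F, D are collinear ∩ BD ⟂ AF]
   → D = (1167/265, 1136/265)

A = (-1, -2/3)
D = (1167/265, 1136/265)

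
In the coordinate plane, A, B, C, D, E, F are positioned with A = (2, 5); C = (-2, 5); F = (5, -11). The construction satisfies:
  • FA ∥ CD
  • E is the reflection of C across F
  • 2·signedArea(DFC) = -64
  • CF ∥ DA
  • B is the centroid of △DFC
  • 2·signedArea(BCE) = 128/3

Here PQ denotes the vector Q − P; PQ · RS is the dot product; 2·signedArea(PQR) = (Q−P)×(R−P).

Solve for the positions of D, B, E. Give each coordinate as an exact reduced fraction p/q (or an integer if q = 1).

B = (-2/3, 5)
D = (-5, 21)
E = (12, -27)

1. D_x = -5  [CF ∥ DA ∩ FA ∥ CD]
2. D_y = 21  [CF ∥ DA ∩ FA ∥ CD]
   → D = (-5, 21)
3. B_x = -2/3  [B is the centroid of △DFC]
4. B_y = 5  [B is the centroid of △DFC]
   → B = (-2/3, 5)
5. E_x = 12  [E is the reflection of C across F]
6. E_y = -27  [E is the reflection of C across F]
   → E = (12, -27)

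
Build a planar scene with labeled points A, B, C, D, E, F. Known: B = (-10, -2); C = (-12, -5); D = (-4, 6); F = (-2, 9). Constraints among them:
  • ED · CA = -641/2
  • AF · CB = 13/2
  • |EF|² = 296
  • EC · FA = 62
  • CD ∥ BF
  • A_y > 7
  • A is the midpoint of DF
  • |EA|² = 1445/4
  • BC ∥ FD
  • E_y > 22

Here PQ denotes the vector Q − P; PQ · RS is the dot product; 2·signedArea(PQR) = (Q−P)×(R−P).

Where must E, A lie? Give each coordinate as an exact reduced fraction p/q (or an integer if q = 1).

1. A_x = -3  [A is the midpoint of DF]
2. A_y = 15/2  [A is the midpoint of DF]
   → A = (-3, 15/2)
3. E_x = 8  [EC · FA = 62 ∩ ED · CA = -641/2]
4. E_y = 23  [EC · FA = 62 ∩ ED · CA = -641/2]
   → E = (8, 23)

A = (-3, 15/2)
E = (8, 23)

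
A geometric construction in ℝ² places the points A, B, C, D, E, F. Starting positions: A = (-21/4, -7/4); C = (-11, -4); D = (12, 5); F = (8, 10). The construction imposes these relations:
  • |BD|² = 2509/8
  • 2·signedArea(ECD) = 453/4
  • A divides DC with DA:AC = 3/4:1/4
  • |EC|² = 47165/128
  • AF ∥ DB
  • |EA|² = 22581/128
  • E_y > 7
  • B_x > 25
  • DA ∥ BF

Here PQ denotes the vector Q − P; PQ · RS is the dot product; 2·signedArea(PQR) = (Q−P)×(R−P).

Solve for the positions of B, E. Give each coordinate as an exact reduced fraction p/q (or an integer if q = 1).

1. B_x = 101/4  [DA ∥ BF ∩ AF ∥ DB]
2. B_y = 67/4  [DA ∥ BF ∩ AF ∥ DB]
   → B = (101/4, 67/4)
3. E_x = 75/16  [line -9·x + 23·y + -481/4 = 0 ∩ |EA|² = 22581/128]
4. E_y = 113/16  [line -9·x + 23·y + -481/4 = 0 ∩ |EA|² = 22581/128]
   → E = (75/16, 113/16)

B = (101/4, 67/4)
E = (75/16, 113/16)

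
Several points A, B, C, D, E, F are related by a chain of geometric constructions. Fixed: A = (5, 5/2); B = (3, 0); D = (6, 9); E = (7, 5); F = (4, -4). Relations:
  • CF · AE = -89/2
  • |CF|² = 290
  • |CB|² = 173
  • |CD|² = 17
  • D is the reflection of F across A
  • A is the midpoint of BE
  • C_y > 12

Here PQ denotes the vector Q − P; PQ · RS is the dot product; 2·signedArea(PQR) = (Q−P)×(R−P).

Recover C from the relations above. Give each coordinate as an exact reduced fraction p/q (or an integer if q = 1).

C = (5, 13)

1. C_x = 5  [line -2·x + -5/2·y + 85/2 = 0 ∩ |CB|² = 173]
2. C_y = 13  [line -2·x + -5/2·y + 85/2 = 0 ∩ |CB|² = 173]
   → C = (5, 13)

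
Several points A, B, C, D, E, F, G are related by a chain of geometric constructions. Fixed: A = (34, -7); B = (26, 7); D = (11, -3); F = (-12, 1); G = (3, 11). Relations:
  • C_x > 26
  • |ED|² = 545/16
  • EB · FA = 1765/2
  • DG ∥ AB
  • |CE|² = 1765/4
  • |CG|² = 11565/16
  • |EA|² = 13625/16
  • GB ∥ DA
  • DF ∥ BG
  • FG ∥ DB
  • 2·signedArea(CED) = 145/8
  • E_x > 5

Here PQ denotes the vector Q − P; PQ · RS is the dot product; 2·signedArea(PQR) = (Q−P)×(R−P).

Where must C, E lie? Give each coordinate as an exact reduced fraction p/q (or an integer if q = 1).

C = (105/4, -5/2)
E = (21/4, -2)

1. E_x = 21/4  [line -46·x + 8·y + 515/2 = 0 ∩ |ED|² = 545/16]
2. E_y = -2  [line -46·x + 8·y + 515/2 = 0 ∩ |ED|² = 545/16]
   → E = (21/4, -2)
3. C_x = 105/4  [line 1·x + 23/4·y + -95/8 = 0 ∩ |CG|² = 11565/16]
4. C_y = -5/2  [line 1·x + 23/4·y + -95/8 = 0 ∩ |CG|² = 11565/16]
   → C = (105/4, -5/2)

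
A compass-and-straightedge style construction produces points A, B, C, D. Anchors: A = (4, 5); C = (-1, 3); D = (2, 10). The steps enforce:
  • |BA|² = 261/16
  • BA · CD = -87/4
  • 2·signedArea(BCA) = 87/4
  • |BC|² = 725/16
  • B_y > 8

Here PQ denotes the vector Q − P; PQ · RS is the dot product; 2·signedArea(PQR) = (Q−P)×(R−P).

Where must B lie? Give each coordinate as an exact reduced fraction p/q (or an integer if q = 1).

B = (5/2, 35/4)

1. B_x = 5/2  [2·signedArea(BCA) = 87/4 ∩ BA · CD = -87/4]
2. B_y = 35/4  [2·signedArea(BCA) = 87/4 ∩ BA · CD = -87/4]
   → B = (5/2, 35/4)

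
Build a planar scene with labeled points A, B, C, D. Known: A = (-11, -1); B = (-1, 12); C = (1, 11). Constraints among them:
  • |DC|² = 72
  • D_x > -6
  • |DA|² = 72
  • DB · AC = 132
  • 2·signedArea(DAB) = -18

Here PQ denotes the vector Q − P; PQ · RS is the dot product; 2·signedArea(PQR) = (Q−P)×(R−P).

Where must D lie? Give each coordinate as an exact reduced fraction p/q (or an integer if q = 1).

D = (-5, 5)

1. D_x = -5  [DB · AC = 132 ∩ 2·signedArea(DAB) = -18]
2. D_y = 5  [DB · AC = 132 ∩ 2·signedArea(DAB) = -18]
   → D = (-5, 5)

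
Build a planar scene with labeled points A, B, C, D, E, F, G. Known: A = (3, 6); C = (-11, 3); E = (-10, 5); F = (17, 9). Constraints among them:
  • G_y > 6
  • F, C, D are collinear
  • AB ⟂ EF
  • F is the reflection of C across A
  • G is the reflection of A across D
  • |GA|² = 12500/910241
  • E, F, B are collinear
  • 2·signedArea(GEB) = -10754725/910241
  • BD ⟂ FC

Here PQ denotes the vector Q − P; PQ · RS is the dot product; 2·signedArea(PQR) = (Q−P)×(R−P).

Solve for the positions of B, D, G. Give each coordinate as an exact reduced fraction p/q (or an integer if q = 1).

1. B_x = 427/149  [E, F, B are collinear ∩ AB ⟂ EF]
2. B_y = 1029/149  [E, F, B are collinear ∩ AB ⟂ EF]
   → B = (427/149, 1029/149)
3. D_x = 18677/6109  [F, C, D are collinear ∩ BD ⟂ FC]
4. D_y = 36729/6109  [F, C, D are collinear ∩ BD ⟂ FC]
   → D = (18677/6109, 36729/6109)
5. G_x = 19027/6109  [G is the reflection of A across D]
6. G_y = 36804/6109  [G is the reflection of A across D]
   → G = (19027/6109, 36804/6109)

B = (427/149, 1029/149)
D = (18677/6109, 36729/6109)
G = (19027/6109, 36804/6109)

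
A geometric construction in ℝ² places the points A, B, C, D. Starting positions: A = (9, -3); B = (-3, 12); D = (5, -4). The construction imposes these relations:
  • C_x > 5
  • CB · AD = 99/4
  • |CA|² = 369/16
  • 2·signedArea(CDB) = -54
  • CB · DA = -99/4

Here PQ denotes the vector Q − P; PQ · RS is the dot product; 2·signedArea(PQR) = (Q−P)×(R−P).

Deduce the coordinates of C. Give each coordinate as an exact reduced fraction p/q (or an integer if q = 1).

1. C_x = 6  [CB · AD = 99/4 ∩ 2·signedArea(CDB) = -54]
2. C_y = 3/4  [CB · AD = 99/4 ∩ 2·signedArea(CDB) = -54]
   → C = (6, 3/4)

C = (6, 3/4)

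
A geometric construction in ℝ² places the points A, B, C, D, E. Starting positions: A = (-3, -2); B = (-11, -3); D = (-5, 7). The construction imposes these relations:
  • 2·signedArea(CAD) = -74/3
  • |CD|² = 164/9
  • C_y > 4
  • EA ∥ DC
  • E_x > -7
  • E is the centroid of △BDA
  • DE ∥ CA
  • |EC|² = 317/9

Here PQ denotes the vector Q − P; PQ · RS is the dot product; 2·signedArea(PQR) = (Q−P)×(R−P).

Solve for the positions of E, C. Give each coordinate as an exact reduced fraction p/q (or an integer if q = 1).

1. E_x = -19/3  [E is the centroid of △BDA]
2. E_y = 2/3  [E is the centroid of △BDA]
   → E = (-19/3, 2/3)
3. C_x = -5/3  [DE ∥ CA ∩ EA ∥ DC]
4. C_y = 13/3  [DE ∥ CA ∩ EA ∥ DC]
   → C = (-5/3, 13/3)

C = (-5/3, 13/3)
E = (-19/3, 2/3)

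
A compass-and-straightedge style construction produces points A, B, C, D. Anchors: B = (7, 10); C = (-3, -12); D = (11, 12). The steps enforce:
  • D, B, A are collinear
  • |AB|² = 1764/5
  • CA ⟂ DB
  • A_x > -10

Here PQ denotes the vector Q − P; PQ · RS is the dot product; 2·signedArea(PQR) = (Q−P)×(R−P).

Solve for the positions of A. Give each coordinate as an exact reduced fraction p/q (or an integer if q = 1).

A = (-49/5, 8/5)

1. A_x = -49/5  [D, B, A are collinear ∩ CA ⟂ DB]
2. A_y = 8/5  [D, B, A are collinear ∩ CA ⟂ DB]
   → A = (-49/5, 8/5)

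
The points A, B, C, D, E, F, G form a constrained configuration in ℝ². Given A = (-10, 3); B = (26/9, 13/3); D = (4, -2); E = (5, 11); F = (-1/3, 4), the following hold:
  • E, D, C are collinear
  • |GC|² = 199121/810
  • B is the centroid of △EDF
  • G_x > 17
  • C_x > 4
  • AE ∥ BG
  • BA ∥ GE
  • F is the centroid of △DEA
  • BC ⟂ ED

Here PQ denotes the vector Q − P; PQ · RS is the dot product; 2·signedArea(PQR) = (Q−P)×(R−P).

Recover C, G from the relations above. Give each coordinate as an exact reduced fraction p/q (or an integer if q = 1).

1. C_x = 403/90  [E, D, C are collinear ∩ BC ⟂ ED]
2. C_y = 379/90  [E, D, C are collinear ∩ BC ⟂ ED]
   → C = (403/90, 379/90)
3. G_x = 161/9  [BA ∥ GE ∩ AE ∥ BG]
4. G_y = 37/3  [BA ∥ GE ∩ AE ∥ BG]
   → G = (161/9, 37/3)

C = (403/90, 379/90)
G = (161/9, 37/3)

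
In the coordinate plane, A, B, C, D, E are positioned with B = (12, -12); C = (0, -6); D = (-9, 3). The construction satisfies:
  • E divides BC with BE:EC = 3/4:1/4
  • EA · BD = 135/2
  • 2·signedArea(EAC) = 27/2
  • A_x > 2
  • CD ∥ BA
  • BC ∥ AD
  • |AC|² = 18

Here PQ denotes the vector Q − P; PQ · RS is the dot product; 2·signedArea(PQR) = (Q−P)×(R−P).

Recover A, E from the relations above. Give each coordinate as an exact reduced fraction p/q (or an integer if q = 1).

1. A_x = 3  [BC ∥ AD ∩ CD ∥ BA]
2. A_y = -3  [BC ∥ AD ∩ CD ∥ BA]
   → A = (3, -3)
3. E_x = 3  [E divides BC with BE:EC = 3/4:1/4]
4. E_y = -15/2  [E divides BC with BE:EC = 3/4:1/4]
   → E = (3, -15/2)

A = (3, -3)
E = (3, -15/2)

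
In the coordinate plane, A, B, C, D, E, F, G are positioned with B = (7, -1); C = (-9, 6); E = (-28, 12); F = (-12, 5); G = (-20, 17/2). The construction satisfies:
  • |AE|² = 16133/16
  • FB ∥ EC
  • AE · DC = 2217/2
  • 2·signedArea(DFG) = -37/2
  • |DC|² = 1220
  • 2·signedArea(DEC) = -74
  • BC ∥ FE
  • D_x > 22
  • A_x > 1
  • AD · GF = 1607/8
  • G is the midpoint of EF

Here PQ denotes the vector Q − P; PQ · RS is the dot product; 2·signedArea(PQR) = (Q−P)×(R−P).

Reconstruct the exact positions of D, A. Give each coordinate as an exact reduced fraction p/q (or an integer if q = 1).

1. D_x = 23  [2·signedArea(DFG) = -37/2 ∩ 2·signedArea(DEC) = -74]
2. D_y = -8  [2·signedArea(DFG) = -37/2 ∩ 2·signedArea(DEC) = -74]
   → D = (23, -8)
3. A_x = 3/2  [line 32·x + -14·y + -89/2 = 0 ∩ |AE|² = 16133/16]
4. A_y = 1/4  [line 32·x + -14·y + -89/2 = 0 ∩ |AE|² = 16133/16]
   → A = (3/2, 1/4)

A = (3/2, 1/4)
D = (23, -8)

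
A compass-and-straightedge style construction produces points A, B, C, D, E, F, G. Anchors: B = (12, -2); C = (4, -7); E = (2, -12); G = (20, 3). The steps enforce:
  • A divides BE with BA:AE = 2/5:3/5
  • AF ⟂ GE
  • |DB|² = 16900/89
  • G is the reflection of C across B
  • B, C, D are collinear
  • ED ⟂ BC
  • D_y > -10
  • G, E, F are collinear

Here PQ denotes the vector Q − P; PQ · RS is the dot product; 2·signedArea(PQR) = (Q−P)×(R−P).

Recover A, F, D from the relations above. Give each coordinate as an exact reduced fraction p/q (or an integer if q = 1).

A = (8, -6)
D = (28/89, -828/89)
F = (518/61, -402/61)

1. A_x = 8  [A divides BE with BA:AE = 2/5:3/5]
2. A_y = -6  [A divides BE with BA:AE = 2/5:3/5]
   → A = (8, -6)
3. F_x = 518/61  [G, E, F are collinear ∩ AF ⟂ GE]
4. F_y = -402/61  [G, E, F are collinear ∩ AF ⟂ GE]
   → F = (518/61, -402/61)
5. D_x = 28/89  [B, C, D are collinear ∩ ED ⟂ BC]
6. D_y = -828/89  [B, C, D are collinear ∩ ED ⟂ BC]
   → D = (28/89, -828/89)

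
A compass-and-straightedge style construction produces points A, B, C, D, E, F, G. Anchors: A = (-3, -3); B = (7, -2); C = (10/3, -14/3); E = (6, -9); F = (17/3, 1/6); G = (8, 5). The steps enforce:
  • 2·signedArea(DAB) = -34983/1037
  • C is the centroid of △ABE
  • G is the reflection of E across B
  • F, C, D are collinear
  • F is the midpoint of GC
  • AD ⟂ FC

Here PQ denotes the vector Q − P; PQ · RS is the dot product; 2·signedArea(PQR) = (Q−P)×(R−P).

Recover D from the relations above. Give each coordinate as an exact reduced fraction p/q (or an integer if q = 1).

1. D_x = 2892/1037  [F, C, D are collinear ∩ AD ⟂ FC]
2. D_y = -6009/1037  [F, C, D are collinear ∩ AD ⟂ FC]
   → D = (2892/1037, -6009/1037)

D = (2892/1037, -6009/1037)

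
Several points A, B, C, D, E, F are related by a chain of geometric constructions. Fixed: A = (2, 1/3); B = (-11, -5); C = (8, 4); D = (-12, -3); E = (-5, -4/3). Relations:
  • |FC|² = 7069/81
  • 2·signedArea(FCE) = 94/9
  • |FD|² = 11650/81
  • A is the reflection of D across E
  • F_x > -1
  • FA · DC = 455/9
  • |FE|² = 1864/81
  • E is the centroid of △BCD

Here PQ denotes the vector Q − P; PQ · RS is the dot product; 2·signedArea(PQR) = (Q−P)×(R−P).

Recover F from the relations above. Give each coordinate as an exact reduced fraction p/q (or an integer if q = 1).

1. F_x = -1/3  [2·signedArea(FCE) = 94/9 ∩ FA · DC = 455/9]
2. F_y = -2/9  [2·signedArea(FCE) = 94/9 ∩ FA · DC = 455/9]
   → F = (-1/3, -2/9)

F = (-1/3, -2/9)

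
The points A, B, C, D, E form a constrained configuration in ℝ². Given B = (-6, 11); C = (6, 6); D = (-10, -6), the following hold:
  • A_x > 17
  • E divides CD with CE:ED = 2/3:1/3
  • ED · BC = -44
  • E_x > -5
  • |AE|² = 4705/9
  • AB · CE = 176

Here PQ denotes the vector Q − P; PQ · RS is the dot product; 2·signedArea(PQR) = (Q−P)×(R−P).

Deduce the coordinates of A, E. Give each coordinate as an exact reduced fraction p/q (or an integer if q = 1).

A = (18, 1)
E = (-14/3, -2)

1. E_x = -14/3  [E divides CD with CE:ED = 2/3:1/3]
2. E_y = -2  [E divides CD with CE:ED = 2/3:1/3]
   → E = (-14/3, -2)
3. A_x = 18  [line 32/3·x + 8·y + -200 = 0 ∩ |AE|² = 4705/9]
4. A_y = 1  [line 32/3·x + 8·y + -200 = 0 ∩ |AE|² = 4705/9]
   → A = (18, 1)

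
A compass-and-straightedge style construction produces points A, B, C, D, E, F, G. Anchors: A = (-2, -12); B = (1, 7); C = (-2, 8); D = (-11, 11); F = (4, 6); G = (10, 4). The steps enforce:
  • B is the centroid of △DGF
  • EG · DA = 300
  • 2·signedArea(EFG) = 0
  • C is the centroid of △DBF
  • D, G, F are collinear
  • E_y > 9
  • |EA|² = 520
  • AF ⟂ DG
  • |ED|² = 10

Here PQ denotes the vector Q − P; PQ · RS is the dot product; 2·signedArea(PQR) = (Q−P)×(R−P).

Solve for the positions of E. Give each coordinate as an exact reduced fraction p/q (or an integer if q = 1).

1. E_x = -8  [2·signedArea(EFG) = 0 ∩ EG · DA = 300]
2. E_y = 10  [2·signedArea(EFG) = 0 ∩ EG · DA = 300]
   → E = (-8, 10)

E = (-8, 10)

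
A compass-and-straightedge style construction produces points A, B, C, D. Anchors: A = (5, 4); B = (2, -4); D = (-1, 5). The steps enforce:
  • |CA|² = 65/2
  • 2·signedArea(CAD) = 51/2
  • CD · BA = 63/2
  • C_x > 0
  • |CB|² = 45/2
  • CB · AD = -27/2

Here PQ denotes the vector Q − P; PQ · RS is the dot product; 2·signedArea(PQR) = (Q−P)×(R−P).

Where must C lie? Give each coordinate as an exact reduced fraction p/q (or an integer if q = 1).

C = (1/2, 1/2)

1. C_x = 1/2  [CD · BA = 63/2 ∩ CB · AD = -27/2]
2. C_y = 1/2  [CD · BA = 63/2 ∩ CB · AD = -27/2]
   → C = (1/2, 1/2)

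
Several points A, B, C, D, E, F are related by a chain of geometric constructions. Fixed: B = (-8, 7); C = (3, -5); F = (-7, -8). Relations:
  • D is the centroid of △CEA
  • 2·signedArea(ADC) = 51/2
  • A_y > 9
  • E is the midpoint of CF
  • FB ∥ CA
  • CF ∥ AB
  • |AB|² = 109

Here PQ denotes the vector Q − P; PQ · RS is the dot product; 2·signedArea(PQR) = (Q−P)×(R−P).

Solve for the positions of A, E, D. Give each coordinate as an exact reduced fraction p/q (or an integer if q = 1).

A = (2, 10)
D = (1, -1/2)
E = (-2, -13/2)

1. A_x = 2  [CF ∥ AB ∩ FB ∥ CA]
2. A_y = 10  [CF ∥ AB ∩ FB ∥ CA]
   → A = (2, 10)
3. E_x = -2  [E is the midpoint of CF]
4. E_y = -13/2  [E is the midpoint of CF]
   → E = (-2, -13/2)
5. D_x = 1  [D is the centroid of △CEA]
6. D_y = -1/2  [D is the centroid of △CEA]
   → D = (1, -1/2)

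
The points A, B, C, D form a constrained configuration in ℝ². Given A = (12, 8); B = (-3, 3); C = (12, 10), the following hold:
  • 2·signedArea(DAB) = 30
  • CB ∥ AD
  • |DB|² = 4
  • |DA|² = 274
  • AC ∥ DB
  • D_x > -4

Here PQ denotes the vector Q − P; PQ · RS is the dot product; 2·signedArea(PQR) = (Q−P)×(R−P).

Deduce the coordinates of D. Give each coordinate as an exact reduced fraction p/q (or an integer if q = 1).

1. D_x = -3  [AC ∥ DB ∩ CB ∥ AD]
2. D_y = 1  [AC ∥ DB ∩ CB ∥ AD]
   → D = (-3, 1)

D = (-3, 1)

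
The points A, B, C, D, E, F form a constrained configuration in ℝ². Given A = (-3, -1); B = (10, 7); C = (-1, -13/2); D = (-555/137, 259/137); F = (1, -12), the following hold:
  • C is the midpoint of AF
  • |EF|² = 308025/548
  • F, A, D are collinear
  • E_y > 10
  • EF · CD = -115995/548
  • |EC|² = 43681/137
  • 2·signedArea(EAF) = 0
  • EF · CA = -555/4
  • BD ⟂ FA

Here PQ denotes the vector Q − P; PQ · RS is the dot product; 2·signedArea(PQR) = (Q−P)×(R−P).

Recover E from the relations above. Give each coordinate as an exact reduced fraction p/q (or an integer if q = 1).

1. E_x = -973/137  [2·signedArea(EAF) = 0 ∩ EF · CA = -555/4]
2. E_y = 2817/274  [2·signedArea(EAF) = 0 ∩ EF · CA = -555/4]
   → E = (-973/137, 2817/274)

E = (-973/137, 2817/274)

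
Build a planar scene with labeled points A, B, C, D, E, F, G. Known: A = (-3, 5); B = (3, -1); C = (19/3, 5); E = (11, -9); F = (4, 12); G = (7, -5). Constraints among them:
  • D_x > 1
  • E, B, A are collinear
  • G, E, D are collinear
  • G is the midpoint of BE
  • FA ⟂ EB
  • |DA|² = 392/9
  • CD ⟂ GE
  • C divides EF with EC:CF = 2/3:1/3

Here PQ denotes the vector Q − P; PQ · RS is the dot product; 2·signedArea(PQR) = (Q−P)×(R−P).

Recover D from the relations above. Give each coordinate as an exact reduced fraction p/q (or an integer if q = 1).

D = (5/3, 1/3)

1. D_x = 5/3  [G, E, D are collinear ∩ CD ⟂ GE]
2. D_y = 1/3  [G, E, D are collinear ∩ CD ⟂ GE]
   → D = (5/3, 1/3)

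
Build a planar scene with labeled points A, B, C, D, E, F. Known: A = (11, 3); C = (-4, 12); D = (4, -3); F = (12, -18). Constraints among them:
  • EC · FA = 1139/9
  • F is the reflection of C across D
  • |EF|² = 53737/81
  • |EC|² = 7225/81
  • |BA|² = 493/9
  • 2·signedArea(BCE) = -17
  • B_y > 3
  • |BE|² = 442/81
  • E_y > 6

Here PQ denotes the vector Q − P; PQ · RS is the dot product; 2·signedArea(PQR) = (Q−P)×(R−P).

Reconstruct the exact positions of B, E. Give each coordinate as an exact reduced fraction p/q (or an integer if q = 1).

1. E_x = 32/9  [line 1·x + -21·y + 1165/9 = 0 ∩ |EC|² = 7225/81]
2. E_y = 19/3  [line 1·x + -21·y + 1165/9 = 0 ∩ |EC|² = 7225/81]
   → E = (32/9, 19/3)
3. B_x = 11/3  [line 17/3·x + 68/9·y + -51 = 0 ∩ |BA|² = 493/9]
4. B_y = 4  [line 17/3·x + 68/9·y + -51 = 0 ∩ |BA|² = 493/9]
   → B = (11/3, 4)

B = (11/3, 4)
E = (32/9, 19/3)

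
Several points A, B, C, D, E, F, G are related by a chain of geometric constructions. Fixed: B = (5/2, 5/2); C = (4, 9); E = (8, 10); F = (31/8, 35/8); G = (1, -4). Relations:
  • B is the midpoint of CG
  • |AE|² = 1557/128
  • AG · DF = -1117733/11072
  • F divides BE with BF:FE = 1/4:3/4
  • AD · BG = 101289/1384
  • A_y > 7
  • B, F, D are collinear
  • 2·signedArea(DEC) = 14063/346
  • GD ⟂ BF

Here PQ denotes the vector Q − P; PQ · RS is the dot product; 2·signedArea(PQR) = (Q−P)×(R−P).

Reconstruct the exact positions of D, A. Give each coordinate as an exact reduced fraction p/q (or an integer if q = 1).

1. D_x = -389/346  [B, F, D are collinear ∩ GD ⟂ BF]
2. D_y = -845/346  [B, F, D are collinear ∩ GD ⟂ BF]
   → D = (-389/346, -845/346)
3. A_x = 95/16  [AG · DF = -1117733/11072 ∩ AD · BG = 101289/1384]
4. A_y = 115/16  [AG · DF = -1117733/11072 ∩ AD · BG = 101289/1384]
   → A = (95/16, 115/16)

A = (95/16, 115/16)
D = (-389/346, -845/346)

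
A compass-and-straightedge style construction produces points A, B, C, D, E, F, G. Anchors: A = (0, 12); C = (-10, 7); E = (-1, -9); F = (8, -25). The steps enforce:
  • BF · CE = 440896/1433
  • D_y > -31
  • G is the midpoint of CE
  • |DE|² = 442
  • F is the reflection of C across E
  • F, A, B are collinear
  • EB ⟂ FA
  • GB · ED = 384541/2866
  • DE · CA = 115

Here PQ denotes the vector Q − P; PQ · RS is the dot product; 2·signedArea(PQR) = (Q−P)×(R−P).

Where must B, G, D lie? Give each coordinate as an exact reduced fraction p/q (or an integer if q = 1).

1. B_x = 6152/1433  [F, A, B are collinear ∩ EB ⟂ FA]
2. B_y = -11257/1433  [F, A, B are collinear ∩ EB ⟂ FA]
   → B = (6152/1433, -11257/1433)
3. G_x = -11/2  [G is the midpoint of CE]
4. G_y = -1  [G is the midpoint of CE]
   → G = (-11/2, -1)
5. D_x = -2  [DE · CA = 115 ∩ GB · ED = 384541/2866]
6. D_y = -30  [DE · CA = 115 ∩ GB · ED = 384541/2866]
   → D = (-2, -30)

B = (6152/1433, -11257/1433)
D = (-2, -30)
G = (-11/2, -1)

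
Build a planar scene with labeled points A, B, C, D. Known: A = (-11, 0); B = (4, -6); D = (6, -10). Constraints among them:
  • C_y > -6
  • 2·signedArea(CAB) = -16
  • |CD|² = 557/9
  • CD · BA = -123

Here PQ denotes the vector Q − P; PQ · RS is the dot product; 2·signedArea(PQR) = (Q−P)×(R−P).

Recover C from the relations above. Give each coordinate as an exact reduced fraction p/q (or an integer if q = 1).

1. C_x = -1/3  [CD · BA = -123 ∩ 2·signedArea(CAB) = -16]
2. C_y = -16/3  [CD · BA = -123 ∩ 2·signedArea(CAB) = -16]
   → C = (-1/3, -16/3)

C = (-1/3, -16/3)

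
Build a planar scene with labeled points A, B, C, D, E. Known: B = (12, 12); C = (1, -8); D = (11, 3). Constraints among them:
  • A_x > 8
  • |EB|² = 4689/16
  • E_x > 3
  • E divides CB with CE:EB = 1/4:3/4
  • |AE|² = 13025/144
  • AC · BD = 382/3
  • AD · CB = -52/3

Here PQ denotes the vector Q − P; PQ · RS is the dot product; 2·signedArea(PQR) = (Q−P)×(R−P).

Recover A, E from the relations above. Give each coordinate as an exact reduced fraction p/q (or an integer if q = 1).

1. A_x = 25/3  [AC · BD = 382/3 ∩ AD · CB = -52/3]
2. A_y = 16/3  [AC · BD = 382/3 ∩ AD · CB = -52/3]
   → A = (25/3, 16/3)
3. E_x = 15/4  [E divides CB with CE:EB = 1/4:3/4]
4. E_y = -3  [E divides CB with CE:EB = 1/4:3/4]
   → E = (15/4, -3)

A = (25/3, 16/3)
E = (15/4, -3)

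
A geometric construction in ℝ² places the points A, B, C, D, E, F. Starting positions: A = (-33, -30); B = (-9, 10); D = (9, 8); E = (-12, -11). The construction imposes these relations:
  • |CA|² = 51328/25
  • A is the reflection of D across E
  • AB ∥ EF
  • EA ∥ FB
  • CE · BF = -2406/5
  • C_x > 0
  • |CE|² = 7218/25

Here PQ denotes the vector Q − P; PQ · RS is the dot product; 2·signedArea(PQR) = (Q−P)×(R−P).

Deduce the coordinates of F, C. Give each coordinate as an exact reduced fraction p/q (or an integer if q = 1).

C = (3/5, 2/5)
F = (12, 29)

1. F_x = 12  [EA ∥ FB ∩ AB ∥ EF]
2. F_y = 29  [EA ∥ FB ∩ AB ∥ EF]
   → F = (12, 29)
3. C_x = 3/5  [line -21·x + -19·y + 101/5 = 0 ∩ |CE|² = 7218/25]
4. C_y = 2/5  [line -21·x + -19·y + 101/5 = 0 ∩ |CE|² = 7218/25]
   → C = (3/5, 2/5)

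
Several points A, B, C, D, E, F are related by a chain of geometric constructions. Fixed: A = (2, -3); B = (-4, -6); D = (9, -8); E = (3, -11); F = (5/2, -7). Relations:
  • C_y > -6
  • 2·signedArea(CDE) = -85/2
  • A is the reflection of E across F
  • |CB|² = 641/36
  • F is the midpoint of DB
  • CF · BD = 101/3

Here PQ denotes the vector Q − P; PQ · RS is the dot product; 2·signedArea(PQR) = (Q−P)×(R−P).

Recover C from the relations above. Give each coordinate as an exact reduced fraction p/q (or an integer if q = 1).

1. C_x = 1/6  [CF · BD = 101/3 ∩ 2·signedArea(CDE) = -85/2]
2. C_y = -16/3  [CF · BD = 101/3 ∩ 2·signedArea(CDE) = -85/2]
   → C = (1/6, -16/3)

C = (1/6, -16/3)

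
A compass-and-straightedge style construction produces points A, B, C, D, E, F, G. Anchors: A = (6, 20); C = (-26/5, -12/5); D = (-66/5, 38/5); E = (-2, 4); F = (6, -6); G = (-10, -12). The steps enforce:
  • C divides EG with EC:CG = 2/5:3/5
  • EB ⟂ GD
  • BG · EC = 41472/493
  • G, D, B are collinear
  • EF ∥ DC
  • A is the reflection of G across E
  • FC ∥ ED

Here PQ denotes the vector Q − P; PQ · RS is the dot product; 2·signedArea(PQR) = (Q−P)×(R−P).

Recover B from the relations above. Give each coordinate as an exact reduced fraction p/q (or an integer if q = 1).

1. B_x = -6082/493  [G, D, B are collinear ∩ EB ⟂ GD]
2. B_y = 1140/493  [G, D, B are collinear ∩ EB ⟂ GD]
   → B = (-6082/493, 1140/493)

B = (-6082/493, 1140/493)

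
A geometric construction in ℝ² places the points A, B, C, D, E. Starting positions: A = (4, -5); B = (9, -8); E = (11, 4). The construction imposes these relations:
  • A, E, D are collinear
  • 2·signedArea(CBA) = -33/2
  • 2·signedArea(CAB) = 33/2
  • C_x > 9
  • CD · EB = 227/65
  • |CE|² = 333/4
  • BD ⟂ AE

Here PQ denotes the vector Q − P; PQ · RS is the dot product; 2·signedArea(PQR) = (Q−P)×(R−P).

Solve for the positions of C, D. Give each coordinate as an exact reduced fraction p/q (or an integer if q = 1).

1. C_x = 19/2  [line -3·x + -5·y + 7/2 = 0 ∩ |CE|² = 333/4]
2. C_y = -5  [line -3·x + -5·y + 7/2 = 0 ∩ |CE|² = 333/4]
   → C = (19/2, -5)
3. D_x = 288/65  [A, E, D are collinear ∩ BD ⟂ AE]
4. D_y = -289/65  [A, E, D are collinear ∩ BD ⟂ AE]
   → D = (288/65, -289/65)

C = (19/2, -5)
D = (288/65, -289/65)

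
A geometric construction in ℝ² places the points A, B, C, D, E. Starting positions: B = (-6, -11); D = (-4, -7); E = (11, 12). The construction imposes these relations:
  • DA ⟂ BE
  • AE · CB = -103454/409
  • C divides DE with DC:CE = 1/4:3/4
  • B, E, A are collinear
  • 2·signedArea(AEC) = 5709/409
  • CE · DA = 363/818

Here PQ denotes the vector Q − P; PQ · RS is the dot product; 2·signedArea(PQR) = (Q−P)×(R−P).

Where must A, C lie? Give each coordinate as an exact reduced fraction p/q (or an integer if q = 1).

1. A_x = -1383/409  [B, E, A are collinear ∩ DA ⟂ BE]
2. A_y = -3050/409  [B, E, A are collinear ∩ DA ⟂ BE]
   → A = (-1383/409, -3050/409)
3. C_x = -1/4  [C divides DE with DC:CE = 1/4:3/4]
4. C_y = -9/4  [C divides DE with DC:CE = 1/4:3/4]
   → C = (-1/4, -9/4)

A = (-1383/409, -3050/409)
C = (-1/4, -9/4)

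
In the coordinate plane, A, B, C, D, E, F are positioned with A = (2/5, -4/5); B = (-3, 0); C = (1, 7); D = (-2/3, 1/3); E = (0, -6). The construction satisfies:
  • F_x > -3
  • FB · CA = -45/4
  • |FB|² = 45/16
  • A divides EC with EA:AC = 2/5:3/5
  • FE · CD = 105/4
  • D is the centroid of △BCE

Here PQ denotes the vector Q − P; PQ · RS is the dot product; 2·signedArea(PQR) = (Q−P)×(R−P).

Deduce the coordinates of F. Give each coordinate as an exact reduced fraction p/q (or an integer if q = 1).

F = (-9/4, -3/2)

1. F_x = -9/4  [FB · CA = -45/4 ∩ FE · CD = 105/4]
2. F_y = -3/2  [FB · CA = -45/4 ∩ FE · CD = 105/4]
   → F = (-9/4, -3/2)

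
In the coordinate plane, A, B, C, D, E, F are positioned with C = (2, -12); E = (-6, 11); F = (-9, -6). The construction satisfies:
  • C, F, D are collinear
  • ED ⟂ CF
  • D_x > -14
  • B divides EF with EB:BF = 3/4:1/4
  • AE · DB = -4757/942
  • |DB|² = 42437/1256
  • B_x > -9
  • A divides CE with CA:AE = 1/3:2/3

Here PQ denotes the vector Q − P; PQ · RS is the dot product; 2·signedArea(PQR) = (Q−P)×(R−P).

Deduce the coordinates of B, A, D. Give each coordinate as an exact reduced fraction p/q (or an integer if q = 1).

1. B_x = -33/4  [B divides EF with EB:BF = 3/4:1/4]
2. B_y = -7/4  [B divides EF with EB:BF = 3/4:1/4]
   → B = (-33/4, -7/4)
3. A_x = -2/3  [A divides CE with CA:AE = 1/3:2/3]
4. A_y = -13/3  [A divides CE with CA:AE = 1/3:2/3]
   → A = (-2/3, -13/3)
5. D_x = -2172/157  [C, F, D are collinear ∩ ED ⟂ CF]
6. D_y = -528/157  [C, F, D are collinear ∩ ED ⟂ CF]
   → D = (-2172/157, -528/157)

A = (-2/3, -13/3)
B = (-33/4, -7/4)
D = (-2172/157, -528/157)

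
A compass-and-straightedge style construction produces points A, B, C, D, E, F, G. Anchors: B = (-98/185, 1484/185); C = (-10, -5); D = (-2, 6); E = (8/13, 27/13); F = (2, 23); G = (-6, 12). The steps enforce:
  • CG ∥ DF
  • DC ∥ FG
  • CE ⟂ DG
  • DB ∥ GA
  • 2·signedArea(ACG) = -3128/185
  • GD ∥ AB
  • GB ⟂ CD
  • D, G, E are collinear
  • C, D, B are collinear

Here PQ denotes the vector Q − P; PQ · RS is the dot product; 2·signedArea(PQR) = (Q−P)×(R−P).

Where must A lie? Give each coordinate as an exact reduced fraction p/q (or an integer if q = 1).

1. A_x = -838/185  [GD ∥ AB ∩ DB ∥ GA]
2. A_y = 2594/185  [GD ∥ AB ∩ DB ∥ GA]
   → A = (-838/185, 2594/185)

A = (-838/185, 2594/185)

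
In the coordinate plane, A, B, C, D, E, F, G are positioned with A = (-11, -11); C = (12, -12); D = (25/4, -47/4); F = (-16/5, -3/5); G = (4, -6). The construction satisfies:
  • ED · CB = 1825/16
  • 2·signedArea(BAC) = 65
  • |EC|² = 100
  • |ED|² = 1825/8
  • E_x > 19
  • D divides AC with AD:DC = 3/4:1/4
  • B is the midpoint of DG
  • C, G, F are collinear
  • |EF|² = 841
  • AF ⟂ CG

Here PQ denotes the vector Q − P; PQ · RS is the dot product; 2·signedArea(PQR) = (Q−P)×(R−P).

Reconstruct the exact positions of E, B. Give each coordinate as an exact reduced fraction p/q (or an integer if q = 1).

B = (41/8, -71/8)
E = (20, -18)

1. B_x = 41/8  [B is the midpoint of DG]
2. B_y = -71/8  [B is the midpoint of DG]
   → B = (41/8, -71/8)
3. E_x = 20  [line 55/8·x + -25/8·y + -775/4 = 0 ∩ |ED|² = 1825/8]
4. E_y = -18  [line 55/8·x + -25/8·y + -775/4 = 0 ∩ |ED|² = 1825/8]
   → E = (20, -18)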